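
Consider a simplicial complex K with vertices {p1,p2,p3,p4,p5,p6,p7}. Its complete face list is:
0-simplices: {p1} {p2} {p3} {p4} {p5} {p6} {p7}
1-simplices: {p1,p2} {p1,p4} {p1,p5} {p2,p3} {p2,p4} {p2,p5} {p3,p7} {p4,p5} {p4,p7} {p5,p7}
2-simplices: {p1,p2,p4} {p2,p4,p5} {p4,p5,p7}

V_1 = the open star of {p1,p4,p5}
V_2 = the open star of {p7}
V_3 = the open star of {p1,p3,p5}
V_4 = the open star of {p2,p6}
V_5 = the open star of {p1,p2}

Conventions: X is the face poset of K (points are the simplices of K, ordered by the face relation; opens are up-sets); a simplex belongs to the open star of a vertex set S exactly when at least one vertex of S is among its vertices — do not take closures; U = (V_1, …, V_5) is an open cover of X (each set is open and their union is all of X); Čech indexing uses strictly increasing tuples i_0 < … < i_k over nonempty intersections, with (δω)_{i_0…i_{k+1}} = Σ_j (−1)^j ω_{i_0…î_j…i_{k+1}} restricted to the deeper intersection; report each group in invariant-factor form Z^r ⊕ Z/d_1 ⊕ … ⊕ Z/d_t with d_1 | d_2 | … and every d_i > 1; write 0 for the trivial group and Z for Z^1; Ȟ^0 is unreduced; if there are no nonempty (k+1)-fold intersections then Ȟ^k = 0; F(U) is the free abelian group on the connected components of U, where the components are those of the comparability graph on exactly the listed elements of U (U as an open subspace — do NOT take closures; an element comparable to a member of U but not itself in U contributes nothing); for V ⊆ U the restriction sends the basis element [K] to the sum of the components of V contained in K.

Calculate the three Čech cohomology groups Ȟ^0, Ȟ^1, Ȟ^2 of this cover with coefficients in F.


nonempty intersections:
  V1={{p1},{p4},{p5},{p1,p2},{p1,p4},{p1,p5},{p2,p4},{p2,p5},{p4,p5},{p4,p7},{p5,p7},{p1,p2,p4},{p2,p4,p5},{p4,p5,p7}} V2={{p7},{p3,p7},{p4,p7},{p5,p7},{p4,p5,p7}} V3={{p1},{p3},{p5},{p1,p2},{p1,p4},{p1,p5},{p2,p3},{p2,p5},{p3,p7},{p4,p5},{p5,p7},{p1,p2,p4},{p2,p4,p5},{p4,p5,p7}} V4={{p2},{p6},{p1,p2},{p2,p3},{p2,p4},{p2,p5},{p1,p2,p4},{p2,p4,p5}} V5={{p1},{p2},{p1,p2},{p1,p4},{p1,p5},{p2,p3},{p2,p4},{p2,p5},{p1,p2,p4},{p2,p4,p5}}
  V12={{p4,p7},{p5,p7},{p4,p5,p7}} V13={{p1},{p5},{p1,p2},{p1,p4},{p1,p5},{p2,p5},{p4,p5},{p5,p7},{p1,p2,p4},{p2,p4,p5},{p4,p5,p7}} V14={{p1,p2},{p2,p4},{p2,p5},{p1,p2,p4},{p2,p4,p5}} V15={{p1},{p1,p2},{p1,p4},{p1,p5},{p2,p4},{p2,p5},{p1,p2,p4},{p2,p4,p5}} V23={{p3,p7},{p5,p7},{p4,p5,p7}} V34={{p1,p2},{p2,p3},{p2,p5},{p1,p2,p4},{p2,p4,p5}} V35={{p1},{p1,p2},{p1,p4},{p1,p5},{p2,p3},{p2,p5},{p1,p2,p4},{p2,p4,p5}} V45={{p2},{p1,p2},{p2,p3},{p2,p4},{p2,p5},{p1,p2,p4},{p2,p4,p5}}
  V123={{p5,p7},{p4,p5,p7}} V134={{p1,p2},{p2,p5},{p1,p2,p4},{p2,p4,p5}} V135={{p1},{p1,p2},{p1,p4},{p1,p5},{p2,p5},{p1,p2,p4},{p2,p4,p5}} V145={{p1,p2},{p2,p4},{p2,p5},{p1,p2,p4},{p2,p4,p5}} V345={{p1,p2},{p2,p3},{p2,p5},{p1,p2,p4},{p2,p4,p5}}
  V1345={{p1,p2},{p2,p5},{p1,p2,p4},{p2,p4,p5}}
components per intersection:
  V1: {{p1},{p4},{p5},{p1,p2},{p1,p4},{p1,p5},{p2,p4},{p2,p5},{p4,p5},{p4,p7},{p5,p7},{p1,p2,p4},{p2,p4,p5},{p4,p5,p7}}
  V2: {{p7},{p3,p7},{p4,p7},{p5,p7},{p4,p5,p7}}
  V3: {{p1},{p5},{p1,p2},{p1,p4},{p1,p5},{p2,p5},{p4,p5},{p5,p7},{p1,p2,p4},{p2,p4,p5},{p4,p5,p7}} {{p3},{p2,p3},{p3,p7}}
  V4: {{p2},{p1,p2},{p2,p3},{p2,p4},{p2,p5},{p1,p2,p4},{p2,p4,p5}} {{p6}}
  V5: {{p1},{p2},{p1,p2},{p1,p4},{p1,p5},{p2,p3},{p2,p4},{p2,p5},{p1,p2,p4},{p2,p4,p5}}
  V12: {{p4,p7},{p5,p7},{p4,p5,p7}}
  V13: {{p1},{p5},{p1,p2},{p1,p4},{p1,p5},{p2,p5},{p4,p5},{p5,p7},{p1,p2,p4},{p2,p4,p5},{p4,p5,p7}}
  V14: {{p1,p2},{p2,p4},{p2,p5},{p1,p2,p4},{p2,p4,p5}}
  V15: {{p1},{p1,p2},{p1,p4},{p1,p5},{p2,p4},{p2,p5},{p1,p2,p4},{p2,p4,p5}}
  V23: {{p3,p7}} {{p5,p7},{p4,p5,p7}}
  V34: {{p1,p2},{p1,p2,p4}} {{p2,p3}} {{p2,p5},{p2,p4,p5}}
  V35: {{p1},{p1,p2},{p1,p4},{p1,p5},{p1,p2,p4}} {{p2,p3}} {{p2,p5},{p2,p4,p5}}
  V45: {{p2},{p1,p2},{p2,p3},{p2,p4},{p2,p5},{p1,p2,p4},{p2,p4,p5}}
  V123: {{p5,p7},{p4,p5,p7}}
  V134: {{p1,p2},{p1,p2,p4}} {{p2,p5},{p2,p4,p5}}
  V135: {{p1},{p1,p2},{p1,p4},{p1,p5},{p1,p2,p4}} {{p2,p5},{p2,p4,p5}}
  V145: {{p1,p2},{p2,p4},{p2,p5},{p1,p2,p4},{p2,p4,p5}}
  V345: {{p1,p2},{p1,p2,p4}} {{p2,p3}} {{p2,p5},{p2,p4,p5}}
  V1345: {{p1,p2},{p1,p2,p4}} {{p2,p5},{p2,p4,p5}}
C dims 7,13,9,2; δ0: rk 5, SNF 1^5; δ1: rk 7, SNF 1^7; δ2: rk 2, SNF 1^2
Ȟ^0: (7−5)−0=2 ⇒ Z^2
Ȟ^1: (13−7)−5=1 ⇒ Z
Ȟ^2: (9−2)−7=0 ⇒ 0

Ȟ^0(U;F) ≅ Z^2, Ȟ^1(U;F) ≅ Z and Ȟ^2(U;F) ≅ 0


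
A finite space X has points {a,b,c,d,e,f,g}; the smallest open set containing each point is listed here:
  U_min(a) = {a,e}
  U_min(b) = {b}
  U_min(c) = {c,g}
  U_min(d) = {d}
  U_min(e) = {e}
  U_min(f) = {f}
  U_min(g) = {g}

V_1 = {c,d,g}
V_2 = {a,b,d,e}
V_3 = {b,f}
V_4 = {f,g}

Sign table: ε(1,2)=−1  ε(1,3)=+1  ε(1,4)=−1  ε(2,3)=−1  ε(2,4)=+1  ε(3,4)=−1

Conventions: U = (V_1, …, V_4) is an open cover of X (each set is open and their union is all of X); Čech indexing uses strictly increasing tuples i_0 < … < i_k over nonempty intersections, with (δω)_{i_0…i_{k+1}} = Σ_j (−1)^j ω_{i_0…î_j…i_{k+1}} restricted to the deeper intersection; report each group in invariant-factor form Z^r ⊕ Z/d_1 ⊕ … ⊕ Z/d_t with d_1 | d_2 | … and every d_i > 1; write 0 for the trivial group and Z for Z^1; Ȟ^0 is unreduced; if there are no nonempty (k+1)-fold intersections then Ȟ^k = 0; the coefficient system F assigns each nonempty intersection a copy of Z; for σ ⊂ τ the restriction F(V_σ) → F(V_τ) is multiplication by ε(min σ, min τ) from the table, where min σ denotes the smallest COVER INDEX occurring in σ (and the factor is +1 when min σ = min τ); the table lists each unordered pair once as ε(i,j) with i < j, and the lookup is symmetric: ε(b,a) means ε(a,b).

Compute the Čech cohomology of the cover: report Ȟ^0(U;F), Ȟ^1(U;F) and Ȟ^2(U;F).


intersection data:
  V12={d} V14={g} V23={b} V34={f}
C dims 4,4; δ0: rk 3, SNF 1^3
Ȟ^0 = (4 − 3) − 0 = 1, so Ȟ^0 ≅ Z
Ȟ^1 = (4 − 0) − 3 = 1, so Ȟ^1 ≅ Z
Ȟ^2 = (0 − 0) − 0 = 0, so Ȟ^2 ≅ 0

Ȟ^0 = Z; Ȟ^1 = Z; Ȟ^2 = 0


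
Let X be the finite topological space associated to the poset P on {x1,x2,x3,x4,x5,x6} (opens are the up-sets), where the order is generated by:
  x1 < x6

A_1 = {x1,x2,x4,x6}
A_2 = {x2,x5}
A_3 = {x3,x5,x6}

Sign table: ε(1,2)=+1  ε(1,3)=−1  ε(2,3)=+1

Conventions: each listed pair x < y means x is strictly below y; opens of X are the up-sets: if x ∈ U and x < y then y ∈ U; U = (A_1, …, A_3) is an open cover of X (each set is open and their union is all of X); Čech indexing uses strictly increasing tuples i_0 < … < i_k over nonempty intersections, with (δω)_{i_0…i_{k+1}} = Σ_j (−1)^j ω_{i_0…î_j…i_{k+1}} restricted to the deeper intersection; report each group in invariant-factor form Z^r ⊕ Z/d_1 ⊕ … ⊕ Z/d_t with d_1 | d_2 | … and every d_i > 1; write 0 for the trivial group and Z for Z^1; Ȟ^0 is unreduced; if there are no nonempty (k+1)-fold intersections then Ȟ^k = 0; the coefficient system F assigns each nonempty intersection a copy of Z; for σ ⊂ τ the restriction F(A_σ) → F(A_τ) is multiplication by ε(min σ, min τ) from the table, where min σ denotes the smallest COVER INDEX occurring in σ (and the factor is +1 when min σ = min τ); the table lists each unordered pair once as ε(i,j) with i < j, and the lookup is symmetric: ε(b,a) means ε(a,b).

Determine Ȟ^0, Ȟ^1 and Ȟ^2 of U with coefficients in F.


nonempty intersections:
  A12={x2} A13={x6} A23={x5}
C dims 3,3; δ0: rk 3, SNF 1^2·2
Ȟ^0: (3−3)−0=0 ⇒ 0
Ȟ^1: (3−0)−3=0 plus torsion [2] ⇒ Z/2
Ȟ^2: (0−0)−0=0 ⇒ 0

Ȟ^0(U;F) ≅ 0; Ȟ^1(U;F) ≅ Z/2; Ȟ^2(U;F) ≅ 0


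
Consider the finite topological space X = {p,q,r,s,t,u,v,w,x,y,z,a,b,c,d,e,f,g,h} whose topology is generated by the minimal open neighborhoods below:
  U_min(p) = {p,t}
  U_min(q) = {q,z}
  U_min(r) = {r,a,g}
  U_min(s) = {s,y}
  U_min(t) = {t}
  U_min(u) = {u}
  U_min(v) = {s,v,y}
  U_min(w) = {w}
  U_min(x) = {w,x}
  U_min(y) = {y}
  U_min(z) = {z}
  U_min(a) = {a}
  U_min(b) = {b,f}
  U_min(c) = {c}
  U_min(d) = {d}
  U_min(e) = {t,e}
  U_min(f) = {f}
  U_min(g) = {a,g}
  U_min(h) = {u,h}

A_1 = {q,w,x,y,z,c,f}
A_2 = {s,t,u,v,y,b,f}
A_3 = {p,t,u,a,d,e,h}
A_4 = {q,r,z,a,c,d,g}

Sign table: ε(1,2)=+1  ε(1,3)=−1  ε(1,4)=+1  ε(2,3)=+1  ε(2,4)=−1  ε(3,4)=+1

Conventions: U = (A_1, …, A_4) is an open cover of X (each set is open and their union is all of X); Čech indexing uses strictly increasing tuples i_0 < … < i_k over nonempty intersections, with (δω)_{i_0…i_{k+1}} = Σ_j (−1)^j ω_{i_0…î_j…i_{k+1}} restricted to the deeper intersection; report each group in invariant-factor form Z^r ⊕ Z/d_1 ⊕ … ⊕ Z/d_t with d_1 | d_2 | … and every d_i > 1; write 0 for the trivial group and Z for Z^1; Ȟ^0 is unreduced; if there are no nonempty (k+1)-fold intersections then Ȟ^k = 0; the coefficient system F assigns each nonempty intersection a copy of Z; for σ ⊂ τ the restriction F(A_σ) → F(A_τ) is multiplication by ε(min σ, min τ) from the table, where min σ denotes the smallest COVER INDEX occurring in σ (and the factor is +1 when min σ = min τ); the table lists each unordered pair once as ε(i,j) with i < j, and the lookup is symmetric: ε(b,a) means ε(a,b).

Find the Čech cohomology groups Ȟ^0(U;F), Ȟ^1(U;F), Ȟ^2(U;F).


cover nerve:
  A12={y,f} A14={q,z,c} A23={t,u} A34={a,d}
C dims 4,4; δ0: rk 3, SNF 1^3
Ȟ^0: (4−3)−0=1 ⇒ Z
Ȟ^1: (4−0)−3=1 ⇒ Z
Ȟ^2: (0−0)−0=0 ⇒ 0

Ȟ^0(U;F) ≅ Z, Ȟ^1(U;F) ≅ Z and Ȟ^2(U;F) ≅ 0


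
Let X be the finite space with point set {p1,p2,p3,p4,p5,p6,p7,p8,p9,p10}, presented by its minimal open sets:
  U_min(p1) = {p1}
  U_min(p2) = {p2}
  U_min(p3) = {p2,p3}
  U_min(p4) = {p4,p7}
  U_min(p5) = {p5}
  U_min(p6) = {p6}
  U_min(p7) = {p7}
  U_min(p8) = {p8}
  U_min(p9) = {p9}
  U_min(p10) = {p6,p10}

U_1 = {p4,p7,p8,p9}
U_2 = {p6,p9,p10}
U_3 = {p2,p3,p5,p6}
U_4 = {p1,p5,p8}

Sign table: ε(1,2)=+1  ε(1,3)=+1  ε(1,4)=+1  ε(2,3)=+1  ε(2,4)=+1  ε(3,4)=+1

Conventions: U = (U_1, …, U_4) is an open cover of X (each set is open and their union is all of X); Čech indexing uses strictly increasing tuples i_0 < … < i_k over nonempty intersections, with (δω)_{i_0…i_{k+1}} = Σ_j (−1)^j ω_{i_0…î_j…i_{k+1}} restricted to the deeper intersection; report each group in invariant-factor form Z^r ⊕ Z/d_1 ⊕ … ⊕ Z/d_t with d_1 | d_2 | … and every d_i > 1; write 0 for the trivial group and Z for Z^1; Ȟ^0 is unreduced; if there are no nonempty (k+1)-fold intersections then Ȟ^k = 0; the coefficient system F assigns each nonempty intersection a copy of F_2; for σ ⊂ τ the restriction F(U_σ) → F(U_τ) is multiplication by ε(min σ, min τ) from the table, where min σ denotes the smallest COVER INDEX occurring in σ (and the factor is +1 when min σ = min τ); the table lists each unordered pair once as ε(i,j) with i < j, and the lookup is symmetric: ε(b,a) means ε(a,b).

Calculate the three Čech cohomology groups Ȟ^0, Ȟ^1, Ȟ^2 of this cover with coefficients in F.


intersection data:
  U12={p9} U14={p8} U23={p6} U34={p5}
C dims 4,4; δ0: rk_F2 3
Ȟ^0 = (4 − 3) − 0 = 1, so Ȟ^0 ≅ Z/2
Ȟ^1 = (4 − 0) − 3 = 1, so Ȟ^1 ≅ Z/2
Ȟ^2 = (0 − 0) − 0 = 0, so Ȟ^2 ≅ 0

Ȟ^0 = Z/2; Ȟ^1 = Z/2; Ȟ^2 = 0


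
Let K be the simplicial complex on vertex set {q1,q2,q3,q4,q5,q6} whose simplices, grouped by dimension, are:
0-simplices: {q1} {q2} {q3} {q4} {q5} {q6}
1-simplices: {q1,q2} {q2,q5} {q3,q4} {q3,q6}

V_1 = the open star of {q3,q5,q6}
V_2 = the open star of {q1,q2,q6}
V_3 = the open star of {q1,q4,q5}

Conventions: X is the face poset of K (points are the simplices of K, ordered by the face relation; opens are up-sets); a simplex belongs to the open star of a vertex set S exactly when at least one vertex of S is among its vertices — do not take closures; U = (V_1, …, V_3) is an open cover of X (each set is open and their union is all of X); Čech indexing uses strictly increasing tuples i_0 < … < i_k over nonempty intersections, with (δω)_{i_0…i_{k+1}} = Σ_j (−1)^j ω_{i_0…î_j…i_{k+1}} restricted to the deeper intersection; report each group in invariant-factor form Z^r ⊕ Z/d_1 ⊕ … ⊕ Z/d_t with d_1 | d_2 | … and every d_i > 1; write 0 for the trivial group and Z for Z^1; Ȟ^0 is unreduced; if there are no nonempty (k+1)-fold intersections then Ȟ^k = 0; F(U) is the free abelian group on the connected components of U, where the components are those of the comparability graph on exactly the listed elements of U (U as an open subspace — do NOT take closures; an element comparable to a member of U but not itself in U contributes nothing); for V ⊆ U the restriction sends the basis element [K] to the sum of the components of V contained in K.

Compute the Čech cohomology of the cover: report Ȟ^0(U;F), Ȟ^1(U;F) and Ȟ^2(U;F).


intersection data:
  V1={{q3},{q5},{q6},{q2,q5},{q3,q4},{q3,q6}} V2={{q1},{q2},{q6},{q1,q2},{q2,q5},{q3,q6}} V3={{q1},{q4},{q5},{q1,q2},{q2,q5},{q3,q4}}
  V12={{q6},{q2,q5},{q3,q6}} V13={{q5},{q2,q5},{q3,q4}} V23={{q1},{q1,q2},{q2,q5}}
  V123={{q2,q5}}
components per intersection:
  V1: {{q3},{q6},{q3,q4},{q3,q6}} {{q5},{q2,q5}}
  V2: {{q1},{q2},{q1,q2},{q2,q5}} {{q6},{q3,q6}}
  V3: {{q1},{q1,q2}} {{q4},{q3,q4}} {{q5},{q2,q5}}
  V12: {{q6},{q3,q6}} {{q2,q5}}
  V13: {{q5},{q2,q5}} {{q3,q4}}
  V23: {{q1},{q1,q2}} {{q2,q5}}
  V123: {{q2,q5}}
C dims 7,6,1; δ0: rk 5, SNF 1^5; δ1: rk 1, SNF 1^1
Ȟ^0 = (7 − 5) − 0 = 2, so Ȟ^0 ≅ Z^2
Ȟ^1 = (6 − 1) − 5 = 0, so Ȟ^1 ≅ 0
Ȟ^2 = (1 − 0) − 1 = 0, so Ȟ^2 ≅ 0

Ȟ^0(U;F) ≅ Z^2; Ȟ^1(U;F) ≅ 0; Ȟ^2(U;F) ≅ 0


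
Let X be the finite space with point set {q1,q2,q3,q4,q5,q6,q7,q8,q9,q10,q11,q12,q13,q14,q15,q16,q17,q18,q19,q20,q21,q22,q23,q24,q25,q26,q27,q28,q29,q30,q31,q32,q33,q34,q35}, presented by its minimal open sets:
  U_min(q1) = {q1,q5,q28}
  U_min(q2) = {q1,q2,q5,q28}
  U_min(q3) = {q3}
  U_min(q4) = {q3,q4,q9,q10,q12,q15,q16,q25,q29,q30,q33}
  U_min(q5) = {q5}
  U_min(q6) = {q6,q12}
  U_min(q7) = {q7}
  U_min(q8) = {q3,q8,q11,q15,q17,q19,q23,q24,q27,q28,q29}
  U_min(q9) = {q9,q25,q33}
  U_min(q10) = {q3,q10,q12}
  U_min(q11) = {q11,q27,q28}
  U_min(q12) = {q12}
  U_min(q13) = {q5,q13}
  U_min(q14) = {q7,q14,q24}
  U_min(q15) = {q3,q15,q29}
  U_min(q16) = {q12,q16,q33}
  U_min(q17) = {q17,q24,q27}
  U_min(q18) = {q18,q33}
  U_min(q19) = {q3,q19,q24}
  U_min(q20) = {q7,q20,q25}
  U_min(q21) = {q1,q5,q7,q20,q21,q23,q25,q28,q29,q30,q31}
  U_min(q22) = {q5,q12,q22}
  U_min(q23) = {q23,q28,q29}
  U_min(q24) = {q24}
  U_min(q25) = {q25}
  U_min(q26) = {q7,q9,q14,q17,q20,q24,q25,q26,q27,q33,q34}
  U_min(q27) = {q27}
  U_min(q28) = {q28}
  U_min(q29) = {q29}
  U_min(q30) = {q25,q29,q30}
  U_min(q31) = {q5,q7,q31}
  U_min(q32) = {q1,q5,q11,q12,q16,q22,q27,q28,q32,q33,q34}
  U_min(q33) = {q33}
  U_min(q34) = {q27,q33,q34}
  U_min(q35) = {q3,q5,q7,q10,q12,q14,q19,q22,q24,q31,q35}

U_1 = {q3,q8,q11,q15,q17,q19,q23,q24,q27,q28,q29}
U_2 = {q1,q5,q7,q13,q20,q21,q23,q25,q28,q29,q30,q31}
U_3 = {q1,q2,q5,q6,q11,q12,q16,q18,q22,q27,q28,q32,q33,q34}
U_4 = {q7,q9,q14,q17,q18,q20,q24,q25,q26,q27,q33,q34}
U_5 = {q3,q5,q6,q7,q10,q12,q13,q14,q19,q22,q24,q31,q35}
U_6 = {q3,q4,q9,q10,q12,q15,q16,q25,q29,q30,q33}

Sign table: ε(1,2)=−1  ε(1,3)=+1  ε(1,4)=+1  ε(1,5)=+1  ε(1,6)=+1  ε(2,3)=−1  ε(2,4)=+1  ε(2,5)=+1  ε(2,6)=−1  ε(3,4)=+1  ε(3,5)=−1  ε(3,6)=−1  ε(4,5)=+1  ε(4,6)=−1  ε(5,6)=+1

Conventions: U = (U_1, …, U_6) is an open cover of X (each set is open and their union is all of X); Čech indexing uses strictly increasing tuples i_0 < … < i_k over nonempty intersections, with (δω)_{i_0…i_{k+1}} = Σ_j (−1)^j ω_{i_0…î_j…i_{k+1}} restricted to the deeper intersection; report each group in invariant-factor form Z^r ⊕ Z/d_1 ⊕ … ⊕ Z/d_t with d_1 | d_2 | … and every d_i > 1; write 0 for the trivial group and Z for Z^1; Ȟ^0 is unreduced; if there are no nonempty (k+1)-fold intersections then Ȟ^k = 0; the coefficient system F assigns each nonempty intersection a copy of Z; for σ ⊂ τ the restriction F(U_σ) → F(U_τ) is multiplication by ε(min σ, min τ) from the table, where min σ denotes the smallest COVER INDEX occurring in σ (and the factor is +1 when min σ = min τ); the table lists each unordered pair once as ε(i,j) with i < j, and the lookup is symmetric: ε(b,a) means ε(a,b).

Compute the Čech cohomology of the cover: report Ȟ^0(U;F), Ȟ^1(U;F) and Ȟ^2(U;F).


Ȟ^0(U;F) ≅ 0; Ȟ^1(U;F) ≅ Z/2; Ȟ^2(U;F) ≅ Z

nonempty intersections:
  U12={q23,q28,q29} U13={q11,q27,q28} U14={q17,q24,q27} U15={q3,q19,q24} U16={q3,q15,q29} U23={q1,q5,q28} U24={q7,q20,q25} U25={q5,q7,q13,q31} U26={q25,q29,q30} U34={q18,q27,q33,q34} U35={q5,q6,q12,q22} U36={q12,q16,q33} U45={q7,q14,q24} U46={q9,q25,q33} U56={q3,q10,q12}
  U123={q28} U126={q29} U134={q27} U145={q24} U156={q3} U235={q5} U245={q7} U246={q25} U346={q33} U356={q12}
C dims 6,15,10; δ0: rk 6, SNF 1^5·2; δ1: rk 9, SNF 1^9
Ȟ^0: (6−6)−0=0 ⇒ 0
Ȟ^1: (15−9)−6=0 plus torsion [2] ⇒ Z/2
Ȟ^2: (10−0)−9=1 ⇒ Z


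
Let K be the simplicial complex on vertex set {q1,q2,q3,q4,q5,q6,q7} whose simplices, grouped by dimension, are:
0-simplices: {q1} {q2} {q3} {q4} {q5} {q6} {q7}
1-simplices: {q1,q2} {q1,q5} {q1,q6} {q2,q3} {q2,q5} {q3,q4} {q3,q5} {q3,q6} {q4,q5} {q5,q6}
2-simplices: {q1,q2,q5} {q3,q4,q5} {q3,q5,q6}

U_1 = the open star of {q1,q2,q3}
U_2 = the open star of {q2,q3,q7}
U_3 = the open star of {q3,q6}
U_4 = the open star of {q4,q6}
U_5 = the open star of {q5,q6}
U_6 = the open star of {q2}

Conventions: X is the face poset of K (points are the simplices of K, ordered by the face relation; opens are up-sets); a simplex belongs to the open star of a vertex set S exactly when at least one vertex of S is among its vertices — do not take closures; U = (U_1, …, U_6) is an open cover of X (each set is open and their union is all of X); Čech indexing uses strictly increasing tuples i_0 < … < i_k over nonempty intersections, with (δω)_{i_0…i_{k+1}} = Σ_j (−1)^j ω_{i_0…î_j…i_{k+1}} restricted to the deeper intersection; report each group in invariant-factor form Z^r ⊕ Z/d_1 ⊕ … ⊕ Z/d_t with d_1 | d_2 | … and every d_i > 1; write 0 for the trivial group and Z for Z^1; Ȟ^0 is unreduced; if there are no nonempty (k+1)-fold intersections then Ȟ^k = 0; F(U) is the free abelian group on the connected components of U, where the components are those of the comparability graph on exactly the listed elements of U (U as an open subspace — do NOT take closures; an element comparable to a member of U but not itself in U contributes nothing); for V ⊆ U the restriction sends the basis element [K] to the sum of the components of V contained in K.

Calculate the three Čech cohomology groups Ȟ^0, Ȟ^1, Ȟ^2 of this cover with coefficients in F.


Ȟ^0(U;F) ≅ Z^2,  Ȟ^1(U;F) ≅ Z^2,  Ȟ^2(U;F) ≅ 0

cover nerve:
  U1={{q1},{q2},{q3},{q1,q2},{q1,q5},{q1,q6},{q2,q3},{q2,q5},{q3,q4},{q3,q5},{q3,q6},{q1,q2,q5},{q3,q4,q5},{q3,q5,q6}} U2={{q2},{q3},{q7},{q1,q2},{q2,q3},{q2,q5},{q3,q4},{q3,q5},{q3,q6},{q1,q2,q5},{q3,q4,q5},{q3,q5,q6}} U3={{q3},{q6},{q1,q6},{q2,q3},{q3,q4},{q3,q5},{q3,q6},{q5,q6},{q3,q4,q5},{q3,q5,q6}} U4={{q4},{q6},{q1,q6},{q3,q4},{q3,q6},{q4,q5},{q5,q6},{q3,q4,q5},{q3,q5,q6}} U5={{q5},{q6},{q1,q5},{q1,q6},{q2,q5},{q3,q5},{q3,q6},{q4,q5},{q5,q6},{q1,q2,q5},{q3,q4,q5},{q3,q5,q6}} U6={{q2},{q1,q2},{q2,q3},{q2,q5},{q1,q2,q5}}
  U12={{q2},{q3},{q1,q2},{q2,q3},{q2,q5},{q3,q4},{q3,q5},{q3,q6},{q1,q2,q5},{q3,q4,q5},{q3,q5,q6}} U13={{q3},{q1,q6},{q2,q3},{q3,q4},{q3,q5},{q3,q6},{q3,q4,q5},{q3,q5,q6}} U14={{q1,q6},{q3,q4},{q3,q6},{q3,q4,q5},{q3,q5,q6}} U15={{q1,q5},{q1,q6},{q2,q5},{q3,q5},{q3,q6},{q1,q2,q5},{q3,q4,q5},{q3,q5,q6}} U16={{q2},{q1,q2},{q2,q3},{q2,q5},{q1,q2,q5}} U23={{q3},{q2,q3},{q3,q4},{q3,q5},{q3,q6},{q3,q4,q5},{q3,q5,q6}} U24={{q3,q4},{q3,q6},{q3,q4,q5},{q3,q5,q6}} U25={{q2,q5},{q3,q5},{q3,q6},{q1,q2,q5},{q3,q4,q5},{q3,q5,q6}} U26={{q2},{q1,q2},{q2,q3},{q2,q5},{q1,q2,q5}} U34={{q6},{q1,q6},{q3,q4},{q3,q6},{q5,q6},{q3,q4,q5},{q3,q5,q6}} U35={{q6},{q1,q6},{q3,q5},{q3,q6},{q5,q6},{q3,q4,q5},{q3,q5,q6}} U36={{q2,q3}} U45={{q6},{q1,q6},{q3,q6},{q4,q5},{q5,q6},{q3,q4,q5},{q3,q5,q6}} U56={{q2,q5},{q1,q2,q5}}
  U123={{q3},{q2,q3},{q3,q4},{q3,q5},{q3,q6},{q3,q4,q5},{q3,q5,q6}} U124={{q3,q4},{q3,q6},{q3,q4,q5},{q3,q5,q6}} U125={{q2,q5},{q3,q5},{q3,q6},{q1,q2,q5},{q3,q4,q5},{q3,q5,q6}} U126={{q2},{q1,q2},{q2,q3},{q2,q5},{q1,q2,q5}} U134={{q1,q6},{q3,q4},{q3,q6},{q3,q4,q5},{q3,q5,q6}} U135={{q1,q6},{q3,q5},{q3,q6},{q3,q4,q5},{q3,q5,q6}} U136={{q2,q3}} U145={{q1,q6},{q3,q6},{q3,q4,q5},{q3,q5,q6}} U156={{q2,q5},{q1,q2,q5}} U234={{q3,q4},{q3,q6},{q3,q4,q5},{q3,q5,q6}} U235={{q3,q5},{q3,q6},{q3,q4,q5},{q3,q5,q6}} U236={{q2,q3}} U245={{q3,q6},{q3,q4,q5},{q3,q5,q6}} U256={{q2,q5},{q1,q2,q5}} U345={{q6},{q1,q6},{q3,q6},{q5,q6},{q3,q4,q5},{q3,q5,q6}}
  U1234={{q3,q4},{q3,q6},{q3,q4,q5},{q3,q5,q6}} U1235={{q3,q5},{q3,q6},{q3,q4,q5},{q3,q5,q6}} U1236={{q2,q3}} U1245={{q3,q6},{q3,q4,q5},{q3,q5,q6}} U1256={{q2,q5},{q1,q2,q5}} U1345={{q1,q6},{q3,q6},{q3,q4,q5},{q3,q5,q6}} U2345={{q3,q6},{q3,q4,q5},{q3,q5,q6}}
  U12345={{q3,q6},{q3,q4,q5},{q3,q5,q6}}
components per intersection:
  U1: {{q1},{q2},{q3},{q1,q2},{q1,q5},{q1,q6},{q2,q3},{q2,q5},{q3,q4},{q3,q5},{q3,q6},{q1,q2,q5},{q3,q4,q5},{q3,q5,q6}}
  U2: {{q2},{q3},{q1,q2},{q2,q3},{q2,q5},{q3,q4},{q3,q5},{q3,q6},{q1,q2,q5},{q3,q4,q5},{q3,q5,q6}} {{q7}}
  U3: {{q3},{q6},{q1,q6},{q2,q3},{q3,q4},{q3,q5},{q3,q6},{q5,q6},{q3,q4,q5},{q3,q5,q6}}
  U4: {{q4},{q3,q4},{q4,q5},{q3,q4,q5}} {{q6},{q1,q6},{q3,q6},{q5,q6},{q3,q5,q6}}
  U5: {{q5},{q6},{q1,q5},{q1,q6},{q2,q5},{q3,q5},{q3,q6},{q4,q5},{q5,q6},{q1,q2,q5},{q3,q4,q5},{q3,q5,q6}}
  U6: {{q2},{q1,q2},{q2,q3},{q2,q5},{q1,q2,q5}}
  U12: {{q2},{q3},{q1,q2},{q2,q3},{q2,q5},{q3,q4},{q3,q5},{q3,q6},{q1,q2,q5},{q3,q4,q5},{q3,q5,q6}}
  U13: {{q3},{q2,q3},{q3,q4},{q3,q5},{q3,q6},{q3,q4,q5},{q3,q5,q6}} {{q1,q6}}
  U14: {{q1,q6}} {{q3,q4},{q3,q4,q5}} {{q3,q6},{q3,q5,q6}}
  U15: {{q1,q5},{q2,q5},{q1,q2,q5}} {{q1,q6}} {{q3,q5},{q3,q6},{q3,q4,q5},{q3,q5,q6}}
  U16: {{q2},{q1,q2},{q2,q3},{q2,q5},{q1,q2,q5}}
  U23: {{q3},{q2,q3},{q3,q4},{q3,q5},{q3,q6},{q3,q4,q5},{q3,q5,q6}}
  U24: {{q3,q4},{q3,q4,q5}} {{q3,q6},{q3,q5,q6}}
  U25: {{q2,q5},{q1,q2,q5}} {{q3,q5},{q3,q6},{q3,q4,q5},{q3,q5,q6}}
  U26: {{q2},{q1,q2},{q2,q3},{q2,q5},{q1,q2,q5}}
  U34: {{q6},{q1,q6},{q3,q6},{q5,q6},{q3,q5,q6}} {{q3,q4},{q3,q4,q5}}
  U35: {{q6},{q1,q6},{q3,q5},{q3,q6},{q5,q6},{q3,q4,q5},{q3,q5,q6}}
  U36: {{q2,q3}}
  U45: {{q6},{q1,q6},{q3,q6},{q5,q6},{q3,q5,q6}} {{q4,q5},{q3,q4,q5}}
  U56: {{q2,q5},{q1,q2,q5}}
  U123: {{q3},{q2,q3},{q3,q4},{q3,q5},{q3,q6},{q3,q4,q5},{q3,q5,q6}}
  U124: {{q3,q4},{q3,q4,q5}} {{q3,q6},{q3,q5,q6}}
  U125: {{q2,q5},{q1,q2,q5}} {{q3,q5},{q3,q6},{q3,q4,q5},{q3,q5,q6}}
  U126: {{q2},{q1,q2},{q2,q3},{q2,q5},{q1,q2,q5}}
  U134: {{q1,q6}} {{q3,q4},{q3,q4,q5}} {{q3,q6},{q3,q5,q6}}
  U135: {{q1,q6}} {{q3,q5},{q3,q6},{q3,q4,q5},{q3,q5,q6}}
  U136: {{q2,q3}}
  U145: {{q1,q6}} {{q3,q6},{q3,q5,q6}} {{q3,q4,q5}}
  U156: {{q2,q5},{q1,q2,q5}}
  U234: {{q3,q4},{q3,q4,q5}} {{q3,q6},{q3,q5,q6}}
  U235: {{q3,q5},{q3,q6},{q3,q4,q5},{q3,q5,q6}}
  U236: {{q2,q3}}
  U245: {{q3,q6},{q3,q5,q6}} {{q3,q4,q5}}
  U256: {{q2,q5},{q1,q2,q5}}
  U345: {{q6},{q1,q6},{q3,q6},{q5,q6},{q3,q5,q6}} {{q3,q4,q5}}
  U1234: {{q3,q4},{q3,q4,q5}} {{q3,q6},{q3,q5,q6}}
  U1235: {{q3,q5},{q3,q6},{q3,q4,q5},{q3,q5,q6}}
  U1236: {{q2,q3}}
  U1245: {{q3,q6},{q3,q5,q6}} {{q3,q4,q5}}
  U1256: {{q2,q5},{q1,q2,q5}}
  U1345: {{q1,q6}} {{q3,q6},{q3,q5,q6}} {{q3,q4,q5}}
  U2345: {{q3,q6},{q3,q5,q6}} {{q3,q4,q5}}
  U12345: {{q3,q6},{q3,q5,q6}} {{q3,q4,q5}}
C dims 8,23,25,12; δ0: rk 6, SNF 1^6; δ1: rk 15, SNF 1^15; δ2: rk 10, SNF 1^10
Ȟ^0: (8−6)−0=2 ⇒ Z^2
Ȟ^1: (23−15)−6=2 ⇒ Z^2
Ȟ^2: (25−10)−15=0 ⇒ 0


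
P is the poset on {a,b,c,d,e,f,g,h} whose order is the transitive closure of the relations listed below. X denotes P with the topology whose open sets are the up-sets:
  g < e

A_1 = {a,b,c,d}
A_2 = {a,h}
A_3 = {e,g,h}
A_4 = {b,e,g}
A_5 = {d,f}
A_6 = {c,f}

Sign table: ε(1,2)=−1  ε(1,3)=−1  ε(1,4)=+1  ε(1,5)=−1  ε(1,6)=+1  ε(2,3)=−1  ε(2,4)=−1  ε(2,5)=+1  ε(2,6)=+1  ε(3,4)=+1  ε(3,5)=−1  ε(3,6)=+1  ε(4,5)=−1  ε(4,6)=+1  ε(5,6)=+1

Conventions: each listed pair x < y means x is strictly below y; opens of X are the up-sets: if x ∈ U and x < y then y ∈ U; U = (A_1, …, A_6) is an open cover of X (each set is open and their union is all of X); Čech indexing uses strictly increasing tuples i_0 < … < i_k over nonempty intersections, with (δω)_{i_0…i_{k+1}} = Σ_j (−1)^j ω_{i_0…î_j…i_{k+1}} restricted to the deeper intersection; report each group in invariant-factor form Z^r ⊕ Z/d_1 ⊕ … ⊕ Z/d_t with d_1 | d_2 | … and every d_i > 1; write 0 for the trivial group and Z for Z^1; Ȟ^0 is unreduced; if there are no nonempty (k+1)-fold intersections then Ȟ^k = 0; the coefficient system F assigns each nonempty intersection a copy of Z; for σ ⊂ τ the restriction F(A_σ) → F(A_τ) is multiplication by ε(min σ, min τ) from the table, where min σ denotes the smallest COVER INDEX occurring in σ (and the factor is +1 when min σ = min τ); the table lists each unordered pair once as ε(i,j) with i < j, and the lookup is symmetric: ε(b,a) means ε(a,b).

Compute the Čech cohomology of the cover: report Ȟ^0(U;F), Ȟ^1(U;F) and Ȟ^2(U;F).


Ȟ^0(U;F) ≅ 0, Ȟ^1(U;F) ≅ Z ⊕ Z/2, Ȟ^2(U;F) ≅ 0

nerve simplices:
  A12={a} A14={b} A15={d} A16={c} A23={h} A34={e,g} A56={f}
C dims 6,7; δ0: rk 6, SNF 1^5·2
degree 0: 6−6−0 = 0 → Ȟ^0 ≅ 0
degree 1: 7−0−6 = 1 plus torsion [2] → Ȟ^1 ≅ Z ⊕ Z/2
degree 2: 0−0−0 = 0 → Ȟ^2 ≅ 0


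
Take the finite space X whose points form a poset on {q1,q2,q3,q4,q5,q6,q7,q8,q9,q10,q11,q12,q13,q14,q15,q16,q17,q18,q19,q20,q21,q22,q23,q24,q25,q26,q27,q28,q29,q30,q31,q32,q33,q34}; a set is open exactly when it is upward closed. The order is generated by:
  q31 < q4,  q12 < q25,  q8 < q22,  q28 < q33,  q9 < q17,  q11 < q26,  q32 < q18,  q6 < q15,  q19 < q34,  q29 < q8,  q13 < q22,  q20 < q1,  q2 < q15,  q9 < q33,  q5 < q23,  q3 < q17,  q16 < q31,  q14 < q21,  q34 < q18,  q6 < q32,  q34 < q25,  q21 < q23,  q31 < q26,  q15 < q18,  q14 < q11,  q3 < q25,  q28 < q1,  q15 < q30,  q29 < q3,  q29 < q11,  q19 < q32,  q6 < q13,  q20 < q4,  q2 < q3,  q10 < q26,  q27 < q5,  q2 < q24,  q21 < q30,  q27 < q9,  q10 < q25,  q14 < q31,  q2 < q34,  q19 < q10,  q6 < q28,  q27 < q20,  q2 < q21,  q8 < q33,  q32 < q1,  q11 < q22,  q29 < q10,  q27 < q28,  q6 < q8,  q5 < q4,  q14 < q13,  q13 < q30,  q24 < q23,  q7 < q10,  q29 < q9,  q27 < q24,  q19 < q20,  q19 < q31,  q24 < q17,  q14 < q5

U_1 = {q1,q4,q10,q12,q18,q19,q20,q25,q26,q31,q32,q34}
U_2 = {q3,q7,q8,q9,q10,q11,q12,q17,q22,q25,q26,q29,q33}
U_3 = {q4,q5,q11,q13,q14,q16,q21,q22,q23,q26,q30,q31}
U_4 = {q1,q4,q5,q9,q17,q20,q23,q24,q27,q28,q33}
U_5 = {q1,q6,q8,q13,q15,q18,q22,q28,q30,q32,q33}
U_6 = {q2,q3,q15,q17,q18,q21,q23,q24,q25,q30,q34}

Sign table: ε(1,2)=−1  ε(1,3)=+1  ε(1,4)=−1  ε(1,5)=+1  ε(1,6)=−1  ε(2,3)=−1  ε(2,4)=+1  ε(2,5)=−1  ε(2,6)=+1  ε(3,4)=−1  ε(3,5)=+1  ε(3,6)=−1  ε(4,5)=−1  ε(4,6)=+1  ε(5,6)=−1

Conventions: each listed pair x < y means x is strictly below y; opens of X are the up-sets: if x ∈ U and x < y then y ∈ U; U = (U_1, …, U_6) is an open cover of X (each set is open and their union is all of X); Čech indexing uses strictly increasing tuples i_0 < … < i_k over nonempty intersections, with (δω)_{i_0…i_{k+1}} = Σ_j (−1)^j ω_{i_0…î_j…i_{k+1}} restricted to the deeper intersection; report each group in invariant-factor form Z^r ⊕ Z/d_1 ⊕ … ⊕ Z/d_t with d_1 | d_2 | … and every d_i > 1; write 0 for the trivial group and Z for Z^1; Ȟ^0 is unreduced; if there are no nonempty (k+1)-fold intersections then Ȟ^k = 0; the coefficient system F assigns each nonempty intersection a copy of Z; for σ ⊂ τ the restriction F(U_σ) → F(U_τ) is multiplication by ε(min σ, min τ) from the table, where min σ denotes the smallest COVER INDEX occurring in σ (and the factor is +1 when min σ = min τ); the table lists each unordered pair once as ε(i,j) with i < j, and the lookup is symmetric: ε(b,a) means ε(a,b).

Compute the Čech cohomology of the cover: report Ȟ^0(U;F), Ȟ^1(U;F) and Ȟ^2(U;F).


Ȟ^0(U;F) ≅ Z, Ȟ^1(U;F) ≅ 0, Ȟ^2(U;F) ≅ Z/2

nonempty intersections:
  U12={q10,q12,q25,q26} U13={q4,q26,q31} U14={q1,q4,q20} U15={q1,q18,q32} U16={q18,q25,q34} U23={q11,q22,q26} U24={q9,q17,q33} U25={q8,q22,q33} U26={q3,q17,q25} U34={q4,q5,q23} U35={q13,q22,q30} U36={q21,q23,q30} U45={q1,q28,q33} U46={q17,q23,q24} U56={q15,q18,q30}
  U123={q26} U126={q25} U134={q4} U145={q1} U156={q18} U235={q22} U245={q33} U246={q17} U346={q23} U356={q30}
C dims 6,15,10; δ0: rk 5, SNF 1^5; δ1: rk 10, SNF 1^9·2
Ȟ^0: (6−5)−0=1 ⇒ Z
Ȟ^1: (15−10)−5=0 ⇒ 0
Ȟ^2: (10−0)−10=0 plus torsion [2] ⇒ Z/2


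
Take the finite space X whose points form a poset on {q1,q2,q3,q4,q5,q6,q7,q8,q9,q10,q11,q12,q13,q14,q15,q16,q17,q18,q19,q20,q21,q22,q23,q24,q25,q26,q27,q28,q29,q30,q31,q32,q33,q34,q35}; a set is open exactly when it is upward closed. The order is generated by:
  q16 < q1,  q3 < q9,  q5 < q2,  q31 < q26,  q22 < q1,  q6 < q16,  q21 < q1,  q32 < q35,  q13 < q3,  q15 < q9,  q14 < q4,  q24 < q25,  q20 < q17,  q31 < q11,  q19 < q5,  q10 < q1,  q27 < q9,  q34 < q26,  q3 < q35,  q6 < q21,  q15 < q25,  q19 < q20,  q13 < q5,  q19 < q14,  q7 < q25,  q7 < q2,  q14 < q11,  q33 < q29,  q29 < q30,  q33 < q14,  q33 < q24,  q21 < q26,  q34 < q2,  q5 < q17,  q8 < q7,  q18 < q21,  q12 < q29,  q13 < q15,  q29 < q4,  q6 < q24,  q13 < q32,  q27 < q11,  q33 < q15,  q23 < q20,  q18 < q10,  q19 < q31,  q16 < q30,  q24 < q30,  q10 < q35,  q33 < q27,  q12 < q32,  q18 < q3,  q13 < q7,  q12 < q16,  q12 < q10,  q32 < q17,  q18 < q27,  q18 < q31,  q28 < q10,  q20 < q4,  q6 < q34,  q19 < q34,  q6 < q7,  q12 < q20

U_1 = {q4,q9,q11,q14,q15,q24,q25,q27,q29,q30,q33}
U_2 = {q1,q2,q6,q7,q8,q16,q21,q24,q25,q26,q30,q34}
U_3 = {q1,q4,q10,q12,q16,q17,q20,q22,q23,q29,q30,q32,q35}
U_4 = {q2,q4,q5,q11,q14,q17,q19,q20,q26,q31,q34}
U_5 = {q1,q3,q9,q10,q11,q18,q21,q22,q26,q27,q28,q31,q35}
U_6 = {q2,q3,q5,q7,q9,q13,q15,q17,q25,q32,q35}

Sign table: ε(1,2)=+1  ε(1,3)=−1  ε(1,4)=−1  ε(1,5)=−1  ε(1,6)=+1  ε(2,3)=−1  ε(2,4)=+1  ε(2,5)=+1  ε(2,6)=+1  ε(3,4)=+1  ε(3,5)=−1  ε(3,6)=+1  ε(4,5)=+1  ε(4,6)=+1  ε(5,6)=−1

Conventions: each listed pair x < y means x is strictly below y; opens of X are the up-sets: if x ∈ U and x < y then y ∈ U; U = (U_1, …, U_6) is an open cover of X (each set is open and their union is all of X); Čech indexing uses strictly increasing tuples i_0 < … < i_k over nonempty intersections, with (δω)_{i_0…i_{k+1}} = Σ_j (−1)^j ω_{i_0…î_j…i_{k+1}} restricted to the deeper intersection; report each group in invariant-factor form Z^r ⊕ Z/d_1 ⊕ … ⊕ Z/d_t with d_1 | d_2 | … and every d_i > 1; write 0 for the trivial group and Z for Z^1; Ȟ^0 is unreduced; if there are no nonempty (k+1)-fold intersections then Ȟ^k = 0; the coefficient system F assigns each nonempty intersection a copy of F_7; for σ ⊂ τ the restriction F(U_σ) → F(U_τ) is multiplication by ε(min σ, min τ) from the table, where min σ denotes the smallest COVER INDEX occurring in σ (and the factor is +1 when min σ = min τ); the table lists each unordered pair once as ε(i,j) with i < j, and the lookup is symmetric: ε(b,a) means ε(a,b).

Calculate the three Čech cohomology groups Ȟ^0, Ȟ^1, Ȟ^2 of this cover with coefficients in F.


Ȟ^0(U;F) ≅ 0; Ȟ^1(U;F) ≅ 0; Ȟ^2(U;F) ≅ Z/7

nonempty intersections:
  U12={q24,q25,q30} U13={q4,q29,q30} U14={q4,q11,q14} U15={q9,q11,q27} U16={q9,q15,q25} U23={q1,q16,q30} U24={q2,q26,q34} U25={q1,q21,q26} U26={q2,q7,q25} U34={q4,q17,q20} U35={q1,q10,q22,q35} U36={q17,q32,q35} U45={q11,q26,q31} U46={q2,q5,q17} U56={q3,q9,q35}
  U123={q30} U126={q25} U134={q4} U145={q11} U156={q9} U235={q1} U245={q26} U246={q2} U346={q17} U356={q35}
C dims 6,15,10; δ0: rk_F7 6; δ1: rk_F7 9
Ȟ^0: (6−6)−0=0 ⇒ 0
Ȟ^1: (15−9)−6=0 ⇒ 0
Ȟ^2: (10−0)−9=1 ⇒ Z/7


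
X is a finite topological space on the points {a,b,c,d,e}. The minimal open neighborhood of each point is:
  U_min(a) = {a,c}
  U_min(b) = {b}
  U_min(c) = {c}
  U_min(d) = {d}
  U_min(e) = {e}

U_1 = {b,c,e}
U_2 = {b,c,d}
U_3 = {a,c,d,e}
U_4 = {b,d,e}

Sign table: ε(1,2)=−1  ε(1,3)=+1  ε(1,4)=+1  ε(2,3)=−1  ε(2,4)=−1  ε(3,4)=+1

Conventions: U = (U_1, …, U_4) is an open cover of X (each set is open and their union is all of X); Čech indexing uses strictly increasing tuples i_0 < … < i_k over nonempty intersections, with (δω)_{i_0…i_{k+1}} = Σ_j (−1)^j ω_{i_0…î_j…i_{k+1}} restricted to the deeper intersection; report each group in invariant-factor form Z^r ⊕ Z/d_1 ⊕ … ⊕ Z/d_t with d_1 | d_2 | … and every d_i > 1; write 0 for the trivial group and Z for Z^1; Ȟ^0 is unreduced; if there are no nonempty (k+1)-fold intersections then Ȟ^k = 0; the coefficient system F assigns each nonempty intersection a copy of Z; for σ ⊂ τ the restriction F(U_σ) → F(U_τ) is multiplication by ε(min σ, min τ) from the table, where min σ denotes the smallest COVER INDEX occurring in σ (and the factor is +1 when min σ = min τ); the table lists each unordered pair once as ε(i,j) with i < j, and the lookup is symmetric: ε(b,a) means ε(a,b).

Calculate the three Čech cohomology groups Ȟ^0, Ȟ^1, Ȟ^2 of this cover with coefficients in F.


Ȟ^0(U;F) ≅ Z,  Ȟ^1(U;F) ≅ 0,  Ȟ^2(U;F) ≅ Z

nerve of the cover:
  U12={b,c} U13={c,e} U14={b,e} U23={c,d} U24={b,d} U34={d,e}
  U123={c} U124={b} U134={e} U234={d}
C dims 4,6,4; δ0: rk 3, SNF 1^3; δ1: rk 3, SNF 1^3
Ȟ^0 = (4 − 3) − 0 = 1, so Ȟ^0 ≅ Z
Ȟ^1 = (6 − 3) − 3 = 0, so Ȟ^1 ≅ 0
Ȟ^2 = (4 − 0) − 3 = 1, so Ȟ^2 ≅ Z


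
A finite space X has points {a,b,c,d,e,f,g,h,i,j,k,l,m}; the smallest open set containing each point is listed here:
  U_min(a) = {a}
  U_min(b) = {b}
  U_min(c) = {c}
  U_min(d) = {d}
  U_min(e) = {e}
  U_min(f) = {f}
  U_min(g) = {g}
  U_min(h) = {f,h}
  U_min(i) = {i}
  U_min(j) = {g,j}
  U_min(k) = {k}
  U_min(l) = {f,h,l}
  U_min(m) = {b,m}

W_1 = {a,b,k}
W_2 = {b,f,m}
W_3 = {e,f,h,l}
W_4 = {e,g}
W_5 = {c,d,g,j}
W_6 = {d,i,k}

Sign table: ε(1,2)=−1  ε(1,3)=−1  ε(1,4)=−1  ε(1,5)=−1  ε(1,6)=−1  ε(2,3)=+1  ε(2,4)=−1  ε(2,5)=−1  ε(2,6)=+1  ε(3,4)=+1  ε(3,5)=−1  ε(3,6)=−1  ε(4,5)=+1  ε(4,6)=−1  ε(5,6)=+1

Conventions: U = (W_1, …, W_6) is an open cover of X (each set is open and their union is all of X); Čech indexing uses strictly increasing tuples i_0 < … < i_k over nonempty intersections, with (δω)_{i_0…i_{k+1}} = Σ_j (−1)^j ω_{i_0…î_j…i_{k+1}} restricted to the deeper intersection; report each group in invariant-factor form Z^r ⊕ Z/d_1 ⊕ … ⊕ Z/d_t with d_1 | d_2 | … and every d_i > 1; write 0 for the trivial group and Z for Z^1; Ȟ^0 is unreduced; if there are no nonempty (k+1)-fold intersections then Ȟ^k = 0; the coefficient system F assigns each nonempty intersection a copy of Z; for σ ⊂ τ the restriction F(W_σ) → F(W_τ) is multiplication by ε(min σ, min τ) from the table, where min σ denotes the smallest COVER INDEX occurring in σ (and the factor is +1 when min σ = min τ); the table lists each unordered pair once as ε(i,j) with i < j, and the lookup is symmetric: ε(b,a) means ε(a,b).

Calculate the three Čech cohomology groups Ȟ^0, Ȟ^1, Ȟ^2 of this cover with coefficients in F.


nerve simplices:
  W12={b} W16={k} W23={f} W34={e} W45={g} W56={d}
C dims 6,6; δ0: rk 5, SNF 1^5
degree 0: 6−5−0 = 1 → Ȟ^0 ≅ Z
degree 1: 6−0−5 = 1 → Ȟ^1 ≅ Z
degree 2: 0−0−0 = 0 → Ȟ^2 ≅ 0

Ȟ^0(U;F) ≅ Z, Ȟ^1(U;F) ≅ Z, Ȟ^2(U;F) ≅ 0


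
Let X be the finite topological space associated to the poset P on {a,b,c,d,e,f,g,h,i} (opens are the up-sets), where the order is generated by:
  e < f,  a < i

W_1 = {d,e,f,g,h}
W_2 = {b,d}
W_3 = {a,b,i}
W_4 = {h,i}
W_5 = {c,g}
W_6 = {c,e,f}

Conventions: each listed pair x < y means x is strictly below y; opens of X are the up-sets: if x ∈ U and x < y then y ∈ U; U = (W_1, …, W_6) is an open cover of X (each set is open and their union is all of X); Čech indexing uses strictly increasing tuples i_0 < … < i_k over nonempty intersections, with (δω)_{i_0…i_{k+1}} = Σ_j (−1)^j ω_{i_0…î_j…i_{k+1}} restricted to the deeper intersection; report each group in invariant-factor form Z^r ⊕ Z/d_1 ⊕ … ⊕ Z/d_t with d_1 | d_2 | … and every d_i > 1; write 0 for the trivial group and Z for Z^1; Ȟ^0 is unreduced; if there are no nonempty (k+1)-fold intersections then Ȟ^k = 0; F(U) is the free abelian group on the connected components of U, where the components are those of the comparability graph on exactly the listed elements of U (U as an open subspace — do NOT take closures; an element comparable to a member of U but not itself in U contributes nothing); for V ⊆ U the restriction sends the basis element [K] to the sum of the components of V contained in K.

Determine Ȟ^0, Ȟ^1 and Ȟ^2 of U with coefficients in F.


Ȟ^0(U;F) ≅ Z^7; Ȟ^1(U;F) ≅ 0; Ȟ^2(U;F) ≅ 0

nonempty intersections:
  W12={d} W14={h} W15={g} W16={e,f} W23={b} W34={i} W56={c}
components per intersection:
  W1: {d} {e,f} {g} {h}
  W2: {b} {d}
  W3: {a,i} {b}
  W4: {h} {i}
  W5: {c} {g}
  W6: {c} {e,f}
  W12: {d}
  W14: {h}
  W15: {g}
  W16: {e,f}
  W23: {b}
  W34: {i}
  W56: {c}
C dims 14,7; δ0: rk 7, SNF 1^7
Ȟ^0: (14−7)−0=7 ⇒ Z^7
Ȟ^1: (7−0)−7=0 ⇒ 0
Ȟ^2: (0−0)−0=0 ⇒ 0


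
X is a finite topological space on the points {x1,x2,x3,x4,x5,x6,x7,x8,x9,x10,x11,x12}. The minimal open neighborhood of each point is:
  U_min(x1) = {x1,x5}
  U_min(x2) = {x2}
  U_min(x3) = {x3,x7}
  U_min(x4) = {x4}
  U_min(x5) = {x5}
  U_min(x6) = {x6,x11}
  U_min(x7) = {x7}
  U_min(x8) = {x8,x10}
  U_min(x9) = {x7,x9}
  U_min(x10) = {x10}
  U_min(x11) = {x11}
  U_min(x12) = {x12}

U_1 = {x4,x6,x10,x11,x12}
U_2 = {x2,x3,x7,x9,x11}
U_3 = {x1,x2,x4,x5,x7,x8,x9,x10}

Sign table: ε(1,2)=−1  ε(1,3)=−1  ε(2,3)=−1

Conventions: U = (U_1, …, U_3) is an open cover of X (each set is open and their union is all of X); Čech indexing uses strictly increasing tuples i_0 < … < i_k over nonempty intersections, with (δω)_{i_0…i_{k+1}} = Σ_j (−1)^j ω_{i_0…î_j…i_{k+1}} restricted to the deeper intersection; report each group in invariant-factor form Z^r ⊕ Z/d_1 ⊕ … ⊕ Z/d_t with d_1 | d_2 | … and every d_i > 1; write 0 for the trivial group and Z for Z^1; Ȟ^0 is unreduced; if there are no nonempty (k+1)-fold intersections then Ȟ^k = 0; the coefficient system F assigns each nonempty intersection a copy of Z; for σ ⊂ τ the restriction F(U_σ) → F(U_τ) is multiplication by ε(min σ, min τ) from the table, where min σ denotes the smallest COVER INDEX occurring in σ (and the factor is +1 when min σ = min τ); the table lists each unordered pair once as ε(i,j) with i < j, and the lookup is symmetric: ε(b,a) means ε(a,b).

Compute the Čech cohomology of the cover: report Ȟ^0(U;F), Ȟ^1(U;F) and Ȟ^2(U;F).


nerve of the cover:
  U12={x11} U13={x4,x10} U23={x2,x7,x9}
C dims 3,3; δ0: rk 3, SNF 1^2·2
Ȟ^0 = (3 − 3) − 0 = 0, so Ȟ^0 ≅ 0
Ȟ^1 = (3 − 0) − 3 = 0 plus torsion [2], so Ȟ^1 ≅ Z/2
Ȟ^2 = (0 − 0) − 0 = 0, so Ȟ^2 ≅ 0

Ȟ^0 ≅ 0; Ȟ^1 ≅ Z/2; Ȟ^2 ≅ 0


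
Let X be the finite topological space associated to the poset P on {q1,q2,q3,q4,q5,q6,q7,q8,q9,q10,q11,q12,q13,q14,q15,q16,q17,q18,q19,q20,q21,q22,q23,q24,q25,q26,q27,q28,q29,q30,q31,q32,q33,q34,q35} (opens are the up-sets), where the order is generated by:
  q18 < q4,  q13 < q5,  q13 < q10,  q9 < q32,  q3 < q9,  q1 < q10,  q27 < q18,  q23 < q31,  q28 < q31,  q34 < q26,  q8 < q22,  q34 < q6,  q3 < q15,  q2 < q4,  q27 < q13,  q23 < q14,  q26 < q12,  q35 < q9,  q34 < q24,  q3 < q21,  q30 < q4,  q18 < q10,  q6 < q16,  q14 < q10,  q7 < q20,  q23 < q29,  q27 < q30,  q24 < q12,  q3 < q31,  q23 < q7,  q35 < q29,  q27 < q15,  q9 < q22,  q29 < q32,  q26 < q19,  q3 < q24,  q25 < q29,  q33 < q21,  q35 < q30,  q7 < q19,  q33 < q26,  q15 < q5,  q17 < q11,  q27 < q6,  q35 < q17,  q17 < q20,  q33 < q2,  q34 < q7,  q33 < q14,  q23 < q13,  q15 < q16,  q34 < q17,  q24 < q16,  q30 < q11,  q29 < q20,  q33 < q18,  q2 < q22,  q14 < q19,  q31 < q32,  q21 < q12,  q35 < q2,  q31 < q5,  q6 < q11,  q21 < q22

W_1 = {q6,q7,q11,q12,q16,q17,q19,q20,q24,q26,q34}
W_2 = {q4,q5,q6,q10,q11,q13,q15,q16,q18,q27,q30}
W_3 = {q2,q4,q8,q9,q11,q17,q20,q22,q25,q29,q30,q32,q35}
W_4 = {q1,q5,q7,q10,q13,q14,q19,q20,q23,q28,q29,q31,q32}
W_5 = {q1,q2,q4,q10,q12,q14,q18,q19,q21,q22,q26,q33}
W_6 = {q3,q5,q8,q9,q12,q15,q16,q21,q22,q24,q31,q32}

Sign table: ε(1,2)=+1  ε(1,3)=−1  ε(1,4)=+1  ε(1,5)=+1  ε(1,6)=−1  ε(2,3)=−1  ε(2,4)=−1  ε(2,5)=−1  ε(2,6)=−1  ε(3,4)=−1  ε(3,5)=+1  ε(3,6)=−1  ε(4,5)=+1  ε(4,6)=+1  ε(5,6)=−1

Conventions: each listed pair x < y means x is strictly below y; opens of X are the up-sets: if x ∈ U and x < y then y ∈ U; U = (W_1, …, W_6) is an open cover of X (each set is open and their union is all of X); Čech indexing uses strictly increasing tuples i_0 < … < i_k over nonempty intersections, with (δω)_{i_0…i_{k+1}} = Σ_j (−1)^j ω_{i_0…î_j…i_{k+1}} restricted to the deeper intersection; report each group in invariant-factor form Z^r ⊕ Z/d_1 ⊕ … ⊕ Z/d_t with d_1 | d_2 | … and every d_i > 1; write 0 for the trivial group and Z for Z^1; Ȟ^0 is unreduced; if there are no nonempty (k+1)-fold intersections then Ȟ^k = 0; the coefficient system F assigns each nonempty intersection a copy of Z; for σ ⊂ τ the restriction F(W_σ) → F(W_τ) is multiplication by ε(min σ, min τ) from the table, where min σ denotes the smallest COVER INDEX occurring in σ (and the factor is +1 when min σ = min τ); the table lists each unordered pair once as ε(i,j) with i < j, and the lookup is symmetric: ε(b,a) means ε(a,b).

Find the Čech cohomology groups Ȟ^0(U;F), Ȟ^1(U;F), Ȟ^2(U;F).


Ȟ^0(U;F) ≅ 0, Ȟ^1(U;F) ≅ Z/2, Ȟ^2(U;F) ≅ Z

nonempty overlaps:
  W12={q6,q11,q16} W13={q11,q17,q20} W14={q7,q19,q20} W15={q12,q19,q26} W16={q12,q16,q24} W23={q4,q11,q30} W24={q5,q10,q13} W25={q4,q10,q18} W26={q5,q15,q16} W34={q20,q29,q32} W35={q2,q4,q22} W36={q8,q9,q22,q32} W45={q1,q10,q14,q19} W46={q5,q31,q32} W56={q12,q21,q22}
  W123={q11} W126={q16} W134={q20} W145={q19} W156={q12} W235={q4} W245={q10} W246={q5} W346={q32} W356={q22}
C dims 6,15,10; δ0: rk 6, SNF 1^5·2; δ1: rk 9, SNF 1^9
degree 0: 6−6−0 = 0 → Ȟ^0 ≅ 0
degree 1: 15−9−6 = 0 plus torsion [2] → Ȟ^1 ≅ Z/2
degree 2: 10−0−9 = 1 → Ȟ^2 ≅ Z
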